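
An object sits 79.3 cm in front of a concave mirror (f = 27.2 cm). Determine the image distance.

41.4 cm

Mirror equation: 1/v = 1/f − 1/u = 1/(27.20) − 1/(79.3) = 0.03676 − 0.01261 = 0.02415, so v = 41.4 cm.
The image is real, inverted and reduced, in front of the mirror.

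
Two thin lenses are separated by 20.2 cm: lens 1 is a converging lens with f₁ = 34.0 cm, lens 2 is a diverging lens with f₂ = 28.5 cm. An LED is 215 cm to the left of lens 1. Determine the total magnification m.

m = -0.644

Lens 1: 1/d_i1 = 1/(34.0) − 1/(215) = 0.02476, so d_i1 = 40.39 cm; m₁ = −d_i1/d_o1 = -0.1879.
d_o2 = 20.2 − (40.39) = -20.19 cm (virtual object).
f₂ = −28.5 cm (diverging).
Lens 2: 1/d_i2 = 1/(-28.5) − 1/(-20.19) = 0.01444, so d_i2 = 69.24 cm; m₂ = −d_i2/d_o2 = +3.430.
m = m₁·m₂ = (-0.1879)(+3.430) = -0.644.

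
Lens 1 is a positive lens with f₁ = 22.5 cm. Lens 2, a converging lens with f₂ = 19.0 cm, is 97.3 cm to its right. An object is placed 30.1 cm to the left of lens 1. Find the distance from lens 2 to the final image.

Lens 1: 1/d_i1 = 1/f₁ − 1/d_o1 = 1/(22.5) − 1/(30.1) = 0.01122, so d_i1 = 89.11 cm.
The intermediate image is 89.11 cm to the right of lens 1, which is 97.3 − (89.11) = 8.190 cm to the left of lens 2, so d_o2 = +8.190 cm.
Lens 2: 1/d_i2 = 1/f₂ − 1/d_o2 = 1/(19.0) − 1/(8.190) = -0.06947, so d_i2 = -14.4 cm.
The final image is virtual, 14.4 cm to the left of lens 2 (overall magnification ≈ -5.2).

14.4 cm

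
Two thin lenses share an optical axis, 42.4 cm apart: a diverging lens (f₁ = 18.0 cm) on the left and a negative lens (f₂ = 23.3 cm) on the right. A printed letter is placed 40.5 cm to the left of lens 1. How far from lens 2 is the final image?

16.4 cm

Lens 1 is diverging, so f₁ = −18.0 cm.
Lens 1: 1/d_i1 = 1/f₁ − 1/d_o1 = 1/(-18.0) − 1/(40.5) = -0.08025, so d_i1 = -12.46 cm.
The intermediate image is 12.46 cm to the left of lens 1 (virtual), which is 42.4 − (-12.46) = 54.86 cm to the left of lens 2, so d_o2 = +54.86 cm.
Lens 2 is diverging, so f₂ = −23.3 cm.
Lens 2: 1/d_i2 = 1/f₂ − 1/d_o2 = 1/(-23.3) − 1/(54.86) = -0.06115, so d_i2 = -16.4 cm.
The final image is virtual, 16.4 cm to the left of lens 2 (overall magnification ≈ 0.092).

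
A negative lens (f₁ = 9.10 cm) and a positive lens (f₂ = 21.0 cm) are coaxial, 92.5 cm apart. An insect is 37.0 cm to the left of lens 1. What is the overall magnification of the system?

m = -0.0526

f₁ = −9.10 cm (diverging).
Lens 1: 1/d_i1 = 1/(-9.10) − 1/(37.0) = -0.1369, so d_i1 = -7.304 cm; m₁ = −d_i1/d_o1 = +0.1974.
d_o2 = 92.5 − (-7.304) = 99.80 cm.
Lens 2: 1/d_i2 = 1/(21.0) − 1/(99.80) = 0.03760, so d_i2 = 26.60 cm; m₂ = −d_i2/d_o2 = -0.2665.
m = m₁·m₂ = (+0.1974)(-0.2665) = -0.0526.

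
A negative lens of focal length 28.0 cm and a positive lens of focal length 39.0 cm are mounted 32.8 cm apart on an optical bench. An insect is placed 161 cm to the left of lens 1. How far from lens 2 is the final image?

125 cm

Lens 1 is diverging, so f₁ = −28.0 cm.
Lens 1: 1/d_i1 = 1/f₁ − 1/d_o1 = 1/(-28.0) − 1/(161) = -0.04193, so d_i1 = -23.85 cm.
The intermediate image is 23.85 cm to the left of lens 1 (virtual), which is 32.8 − (-23.85) = 56.65 cm to the left of lens 2, so d_o2 = +56.65 cm.
Lens 2: 1/d_i2 = 1/f₂ − 1/d_o2 = 1/(39.0) − 1/(56.65) = 0.007989, so d_i2 = 125 cm.
The final image is real, 125 cm to the right of lens 2 (overall magnification ≈ -0.33).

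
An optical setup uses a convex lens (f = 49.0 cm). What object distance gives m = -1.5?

81.7 cm

m = −d_i/d_o ⇒ d_i = −m·d_o.
1/f = 1/d_o + 1/d_i = 1/d_o − 1/(m·d_o) = (1 − 1/m)/d_o, so d_o = f(1 − 1/m) = (49.00)(1 − 1/(-1.5)) = 81.7 cm.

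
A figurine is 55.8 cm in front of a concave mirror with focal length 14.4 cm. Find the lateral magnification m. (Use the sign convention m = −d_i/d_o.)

1/d_i = 1/f − 1/d_o = 1/(14.40) − 1/(55.8) = 0.05152, so d_i = 19.41 cm.
m = −d_i/d_o = −(19.41)/(55.8) = -0.348.
The image is real, inverted and reduced, in front of the mirror.

m = -0.348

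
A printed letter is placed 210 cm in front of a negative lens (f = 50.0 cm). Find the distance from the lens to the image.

40.4 cm

For a negative lens, f = -50.0 cm.
Lens equation: 1/q = 1/f − 1/p = 1/(-50.00) − 1/(210) = -0.02000 − 0.004762 = -0.02476, so q = -40.4 cm.
The image is virtual, upright and reduced, on the same side as the object.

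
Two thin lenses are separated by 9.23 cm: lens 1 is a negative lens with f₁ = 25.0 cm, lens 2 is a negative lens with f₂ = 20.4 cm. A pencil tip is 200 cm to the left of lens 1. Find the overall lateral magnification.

f₁ = −25.0 cm (diverging).
Lens 1: 1/d_i1 = 1/(-25.0) − 1/(200) = -0.04500, so d_i1 = -22.22 cm; m₁ = −d_i1/d_o1 = +0.1111.
d_o2 = 9.23 − (-22.22) = 31.45 cm.
f₂ = −20.4 cm (diverging).
Lens 2: 1/d_i2 = 1/(-20.4) − 1/(31.45) = -0.08082, so d_i2 = -12.37 cm; m₂ = −d_i2/d_o2 = +0.3934.
m = m₁·m₂ = (+0.1111)(+0.3934) = +0.0437.

m = +0.0437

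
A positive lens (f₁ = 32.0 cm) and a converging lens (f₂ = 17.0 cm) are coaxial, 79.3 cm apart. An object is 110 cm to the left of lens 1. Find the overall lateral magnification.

m = +0.406

Lens 1: 1/d_i1 = 1/(32.0) − 1/(110) = 0.02216, so d_i1 = 45.13 cm; m₁ = −d_i1/d_o1 = -0.4103.
d_o2 = 79.3 − (45.13) = 34.17 cm.
Lens 2: 1/d_i2 = 1/(17.0) − 1/(34.17) = 0.02956, so d_i2 = 33.83 cm; m₂ = −d_i2/d_o2 = -0.9901.
m = m₁·m₂ = (-0.4103)(-0.9901) = +0.406.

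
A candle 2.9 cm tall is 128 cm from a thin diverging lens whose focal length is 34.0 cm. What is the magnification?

For a diverging lens, f = -34.0 cm.
1/d_i = 1/f − 1/d_o = 1/(-34.00) − 1/(128) = -0.03722, so d_i = -26.86 cm.
m = −d_i/d_o = −(-26.86)/(128) = +0.210.
The image is virtual, upright and reduced, on the same side as the object.

m = +0.210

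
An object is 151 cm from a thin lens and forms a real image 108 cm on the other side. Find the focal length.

f = 63.0 cm (converging)

Real image ⇒ d_i = +108 cm.
1/f = 1/d_o + 1/d_i = 1/(151) + 1/(108) = 0.01588, so f = 63.0 cm.
Since f is positive, the thin lens is converging.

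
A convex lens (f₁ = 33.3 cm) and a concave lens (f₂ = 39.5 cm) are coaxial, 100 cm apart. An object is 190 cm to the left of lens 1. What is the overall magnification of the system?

Lens 1: 1/d_i1 = 1/(33.3) − 1/(190) = 0.02477, so d_i1 = 40.38 cm; m₁ = −d_i1/d_o1 = -0.2125.
d_o2 = 100 − (40.38) = 59.62 cm.
f₂ = −39.5 cm (diverging).
Lens 2: 1/d_i2 = 1/(-39.5) − 1/(59.62) = -0.04209, so d_i2 = -23.76 cm; m₂ = −d_i2/d_o2 = +0.3985.
m = m₁·m₂ = (-0.2125)(+0.3985) = -0.0847.

m = -0.0847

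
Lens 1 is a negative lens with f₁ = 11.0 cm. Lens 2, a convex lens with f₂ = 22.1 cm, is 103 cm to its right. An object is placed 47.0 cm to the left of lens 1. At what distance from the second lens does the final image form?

27.5 cm

Lens 1 is diverging, so f₁ = −11.0 cm.
Lens 1: 1/d_i1 = 1/f₁ − 1/d_o1 = 1/(-11.0) − 1/(47.0) = -0.1122, so d_i1 = -8.914 cm.
The intermediate image is 8.914 cm to the left of lens 1 (virtual), which is 103 − (-8.914) = 111.9 cm to the left of lens 2, so d_o2 = +111.9 cm.
Lens 2: 1/d_i2 = 1/f₂ − 1/d_o2 = 1/(22.1) − 1/(111.9) = 0.03631, so d_i2 = 27.5 cm.
The final image is real, 27.5 cm to the right of lens 2 (overall magnification ≈ -0.047).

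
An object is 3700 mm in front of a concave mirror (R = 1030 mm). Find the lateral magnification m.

f = R/2 = 1030/2 = 515.0 mm.
1/d_i = 1/f − 1/d_o = 1/(515.0) − 1/(3700) = 0.001671, so d_i = 598.3 mm.
m = −d_i/d_o = −(598.3)/(3700) = -0.162.
The image is real, inverted and reduced, in front of the mirror.

m = -0.162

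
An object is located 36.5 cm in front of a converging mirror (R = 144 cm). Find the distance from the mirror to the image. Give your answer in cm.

74.0 cm

f = R/2 = 144/2 = 72.00 cm.
Mirror equation: 1/q = 1/f − 1/p = 1/(72.00) − 1/(36.5) = 0.01389 − 0.02740 = -0.01351, so q = -74.0 cm.
The image is virtual, upright and enlarged, behind the mirror.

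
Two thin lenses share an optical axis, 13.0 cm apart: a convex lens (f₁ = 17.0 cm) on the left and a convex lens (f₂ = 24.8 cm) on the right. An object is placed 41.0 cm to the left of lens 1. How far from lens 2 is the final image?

9.74 cm

Lens 1: 1/d_i1 = 1/f₁ − 1/d_o1 = 1/(17.0) − 1/(41.0) = 0.03443, so d_i1 = 29.04 cm.
The intermediate image is 29.04 cm to the right of lens 1, which lies 16.04 cm to the right of lens 2 — a virtual object — so d_o2 = −16.04 cm.
Lens 2: 1/d_i2 = 1/f₂ − 1/d_o2 = 1/(24.8) − 1/(-16.04) = 0.1027, so d_i2 = 9.74 cm.
The final image is real, 9.74 cm to the right of lens 2 (overall magnification ≈ -0.43).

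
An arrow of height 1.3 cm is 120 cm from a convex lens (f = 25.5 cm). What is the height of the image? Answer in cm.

0.351 cm

1/d_i = 1/f − 1/d_o = 1/(25.50) − 1/(120) = 0.03088, so d_i = 32.38 cm.
m = −d_i/d_o = -0.2698.
|h_i| = |m|·h_o = 0.2698 × 1.3 = 0.351 cm. The image is real, inverted and reduced, on the far side of the lens.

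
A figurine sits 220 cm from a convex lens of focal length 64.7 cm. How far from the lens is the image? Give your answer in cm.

91.7 cm

Thin-lens equation: 1/d_i = 1/f − 1/d_o = 1/(64.70) − 1/(220) = 0.01546 − 0.004545 = 0.01091, so d_i = 91.7 cm.
The image is real, inverted and reduced, on the far side of the lens.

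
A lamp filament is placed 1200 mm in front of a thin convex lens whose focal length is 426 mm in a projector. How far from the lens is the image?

Thin-lens equation: 1/d_i = 1/f − 1/d_o = 1/(426.0) − 1/(1200) = 0.002347 − 0.0008333 = 0.001514, so d_i = 660 mm.
The image is real, inverted and reduced, on the far side of the lens.

660 mm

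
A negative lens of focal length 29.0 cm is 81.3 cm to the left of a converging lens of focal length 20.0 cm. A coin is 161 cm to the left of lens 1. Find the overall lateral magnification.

m = -0.0355

f₁ = −29.0 cm (diverging).
Lens 1: 1/d_i1 = 1/(-29.0) − 1/(161) = -0.04069, so d_i1 = -24.57 cm; m₁ = −d_i1/d_o1 = +0.1526.
d_o2 = 81.3 − (-24.57) = 105.9 cm.
Lens 2: 1/d_i2 = 1/(20.0) − 1/(105.9) = 0.04056, so d_i2 = 24.66 cm; m₂ = −d_i2/d_o2 = -0.2328.
m = m₁·m₂ = (+0.1526)(-0.2328) = -0.0355.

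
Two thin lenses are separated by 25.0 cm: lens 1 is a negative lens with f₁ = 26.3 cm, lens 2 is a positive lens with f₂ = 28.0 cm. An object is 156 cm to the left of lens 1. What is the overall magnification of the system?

m = -0.207

f₁ = −26.3 cm (diverging).
Lens 1: 1/d_i1 = 1/(-26.3) − 1/(156) = -0.04443, so d_i1 = -22.51 cm; m₁ = −d_i1/d_o1 = +0.1443.
d_o2 = 25.0 − (-22.51) = 47.51 cm.
Lens 2: 1/d_i2 = 1/(28.0) − 1/(47.51) = 0.01467, so d_i2 = 68.18 cm; m₂ = −d_i2/d_o2 = -1.435.
m = m₁·m₂ = (+0.1443)(-1.435) = -0.207.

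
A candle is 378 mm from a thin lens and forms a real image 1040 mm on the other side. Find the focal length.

f = 277 mm (converging)

Real image ⇒ d_i = +1040 mm.
1/f = 1/d_o + 1/d_i = 1/(378) + 1/(1040) = 0.003607, so f = 277 mm.
Since f is positive, the thin lens is converging.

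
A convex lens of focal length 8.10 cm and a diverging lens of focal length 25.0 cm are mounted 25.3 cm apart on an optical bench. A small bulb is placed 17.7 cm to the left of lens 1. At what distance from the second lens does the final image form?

Lens 1: 1/d_i1 = 1/f₁ − 1/d_o1 = 1/(8.10) − 1/(17.7) = 0.06696, so d_i1 = 14.93 cm.
The intermediate image is 14.93 cm to the right of lens 1, which is 25.3 − (14.93) = 10.37 cm to the left of lens 2, so d_o2 = +10.37 cm.
Lens 2 is diverging, so f₂ = −25.0 cm.
Lens 2: 1/d_i2 = 1/f₂ − 1/d_o2 = 1/(-25.0) − 1/(10.37) = -0.1364, so d_i2 = -7.33 cm.
The final image is virtual, 7.33 cm to the left of lens 2 (overall magnification ≈ -0.60).

7.33 cm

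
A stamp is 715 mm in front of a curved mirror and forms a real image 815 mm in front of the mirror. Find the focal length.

Real image ⇒ d_i = +815 mm.
1/f = 1/d_o + 1/d_i = 1/(715) + 1/(815) = 0.002626, so f = 381 mm.
Since f is positive, the curved mirror is concave.

f = 381 mm (concave)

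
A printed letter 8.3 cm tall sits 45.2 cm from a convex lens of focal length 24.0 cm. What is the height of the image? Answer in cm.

1/d_i = 1/f − 1/d_o = 1/(24.00) − 1/(45.2) = 0.01954, so d_i = 51.17 cm.
m = −d_i/d_o = -1.132.
|h_i| = |m|·h_o = 1.132 × 8.3 = 9.40 cm. The image is real, inverted and enlarged, on the far side of the lens.

9.40 cm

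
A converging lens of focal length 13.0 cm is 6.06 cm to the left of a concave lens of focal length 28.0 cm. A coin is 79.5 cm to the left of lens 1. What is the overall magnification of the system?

m = -0.296

Lens 1: 1/d_i1 = 1/(13.0) − 1/(79.5) = 0.06434, so d_i1 = 15.54 cm; m₁ = −d_i1/d_o1 = -0.1955.
d_o2 = 6.06 − (15.54) = -9.480 cm (virtual object).
f₂ = −28.0 cm (diverging).
Lens 2: 1/d_i2 = 1/(-28.0) − 1/(-9.480) = 0.06977, so d_i2 = 14.33 cm; m₂ = −d_i2/d_o2 = +1.512.
m = m₁·m₂ = (-0.1955)(+1.512) = -0.296.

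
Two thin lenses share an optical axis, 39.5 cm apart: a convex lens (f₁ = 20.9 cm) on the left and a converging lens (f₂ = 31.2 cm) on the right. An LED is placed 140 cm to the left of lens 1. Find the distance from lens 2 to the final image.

28.6 cm

Lens 1: 1/d_i1 = 1/f₁ − 1/d_o1 = 1/(20.9) − 1/(140) = 0.04070, so d_i1 = 24.57 cm.
The intermediate image is 24.57 cm to the right of lens 1, which is 39.5 − (24.57) = 14.93 cm to the left of lens 2, so d_o2 = +14.93 cm.
Lens 2: 1/d_i2 = 1/f₂ − 1/d_o2 = 1/(31.2) − 1/(14.93) = -0.03493, so d_i2 = -28.6 cm.
The final image is virtual, 28.6 cm to the left of lens 2 (overall magnification ≈ -0.34).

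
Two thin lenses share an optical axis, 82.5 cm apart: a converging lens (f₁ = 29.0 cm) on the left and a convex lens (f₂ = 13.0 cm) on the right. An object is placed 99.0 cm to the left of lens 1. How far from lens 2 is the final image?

Lens 1: 1/d_i1 = 1/f₁ − 1/d_o1 = 1/(29.0) − 1/(99.0) = 0.02438, so d_i1 = 41.01 cm.
The intermediate image is 41.01 cm to the right of lens 1, which is 82.5 − (41.01) = 41.49 cm to the left of lens 2, so d_o2 = +41.49 cm.
Lens 2: 1/d_i2 = 1/f₂ − 1/d_o2 = 1/(13.0) − 1/(41.49) = 0.05282, so d_i2 = 18.9 cm.
The final image is real, 18.9 cm to the right of lens 2 (overall magnification ≈ 0.19).

18.9 cm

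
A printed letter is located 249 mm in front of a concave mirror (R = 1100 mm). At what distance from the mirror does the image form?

f = R/2 = 1100/2 = 550.0 mm.
Mirror equation: 1/q = 1/f − 1/p = 1/(550.0) − 1/(249) = 0.001818 − 0.004016 = -0.002198, so q = -455 mm.
The image is virtual, upright and enlarged, behind the mirror.

455 mm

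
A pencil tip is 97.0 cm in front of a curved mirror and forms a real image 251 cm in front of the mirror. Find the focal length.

Real image ⇒ d_i = +251 cm.
1/f = 1/d_o + 1/d_i = 1/(97.0) + 1/(251) = 0.01429, so f = 70.0 cm.
Since f is positive, the curved mirror is concave.

f = 70.0 cm (concave)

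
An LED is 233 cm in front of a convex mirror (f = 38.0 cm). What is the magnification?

m = +0.140

For a convex mirror, f = -38.0 cm.
1/d_i = 1/f − 1/d_o = 1/(-38.00) − 1/(233) = -0.03061, so d_i = -32.67 cm.
m = −d_i/d_o = −(-32.67)/(233) = +0.140.
The image is virtual, upright and reduced, behind the mirror.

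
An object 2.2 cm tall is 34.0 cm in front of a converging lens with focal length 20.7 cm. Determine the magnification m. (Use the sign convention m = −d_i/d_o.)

m = -1.56

1/d_i = 1/f − 1/d_o = 1/(20.70) − 1/(34.0) = 0.01890, so d_i = 52.92 cm.
m = −d_i/d_o = −(52.92)/(34.0) = -1.56.
The image is real, inverted and enlarged, on the far side of the lens.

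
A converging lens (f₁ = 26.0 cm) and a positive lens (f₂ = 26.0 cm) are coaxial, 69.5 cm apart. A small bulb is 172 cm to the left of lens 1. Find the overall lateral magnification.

Lens 1: 1/d_i1 = 1/(26.0) − 1/(172) = 0.03265, so d_i1 = 30.63 cm; m₁ = −d_i1/d_o1 = -0.1781.
d_o2 = 69.5 − (30.63) = 38.87 cm.
Lens 2: 1/d_i2 = 1/(26.0) − 1/(38.87) = 0.01273, so d_i2 = 78.53 cm; m₂ = −d_i2/d_o2 = -2.020.
m = m₁·m₂ = (-0.1781)(-2.020) = +0.360.

m = +0.360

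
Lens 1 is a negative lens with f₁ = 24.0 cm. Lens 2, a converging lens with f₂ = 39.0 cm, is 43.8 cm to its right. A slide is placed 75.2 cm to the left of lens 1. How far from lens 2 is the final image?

Lens 1 is diverging, so f₁ = −24.0 cm.
Lens 1: 1/d_i1 = 1/f₁ − 1/d_o1 = 1/(-24.0) − 1/(75.2) = -0.05496, so d_i1 = -18.19 cm.
The intermediate image is 18.19 cm to the left of lens 1 (virtual), which is 43.8 − (-18.19) = 61.99 cm to the left of lens 2, so d_o2 = +61.99 cm.
Lens 2: 1/d_i2 = 1/f₂ − 1/d_o2 = 1/(39.0) − 1/(61.99) = 0.009509, so d_i2 = 105 cm.
The final image is real, 105 cm to the right of lens 2 (overall magnification ≈ -0.41).

105 cm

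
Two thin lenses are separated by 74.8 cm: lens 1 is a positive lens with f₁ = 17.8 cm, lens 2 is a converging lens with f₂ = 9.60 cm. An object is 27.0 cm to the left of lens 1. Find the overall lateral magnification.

Lens 1: 1/d_i1 = 1/(17.8) − 1/(27.0) = 0.01914, so d_i1 = 52.24 cm; m₁ = −d_i1/d_o1 = -1.935.
d_o2 = 74.8 − (52.24) = 22.56 cm.
Lens 2: 1/d_i2 = 1/(9.60) − 1/(22.56) = 0.05984, so d_i2 = 16.71 cm; m₂ = −d_i2/d_o2 = -0.7407.
m = m₁·m₂ = (-1.935)(-0.7407) = +1.43.

m = +1.43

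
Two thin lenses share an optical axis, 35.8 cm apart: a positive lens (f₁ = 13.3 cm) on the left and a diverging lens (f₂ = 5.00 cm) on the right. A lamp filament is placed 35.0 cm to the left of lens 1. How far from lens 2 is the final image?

Lens 1: 1/d_i1 = 1/f₁ − 1/d_o1 = 1/(13.3) − 1/(35.0) = 0.04662, so d_i1 = 21.45 cm.
The intermediate image is 21.45 cm to the right of lens 1, which is 35.8 − (21.45) = 14.35 cm to the left of lens 2, so d_o2 = +14.35 cm.
Lens 2 is diverging, so f₂ = −5.00 cm.
Lens 2: 1/d_i2 = 1/f₂ − 1/d_o2 = 1/(-5.00) − 1/(14.35) = -0.2697, so d_i2 = -3.71 cm.
The final image is virtual, 3.71 cm to the left of lens 2 (overall magnification ≈ -0.16).

3.71 cm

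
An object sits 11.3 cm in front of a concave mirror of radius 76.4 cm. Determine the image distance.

f = R/2 = 76.4/2 = 38.20 cm.
Mirror equation: 1/v = 1/f − 1/u = 1/(38.20) − 1/(11.3) = 0.02618 − 0.08850 = -0.06232, so v = -16.0 cm.
The image is virtual, upright and enlarged, behind the mirror.

16.0 cm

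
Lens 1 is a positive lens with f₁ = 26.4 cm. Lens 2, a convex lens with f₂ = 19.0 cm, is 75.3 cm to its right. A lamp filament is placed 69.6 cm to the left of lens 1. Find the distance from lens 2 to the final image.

45.2 cm

Lens 1: 1/d_i1 = 1/f₁ − 1/d_o1 = 1/(26.4) − 1/(69.6) = 0.02351, so d_i1 = 42.53 cm.
The intermediate image is 42.53 cm to the right of lens 1, which is 75.3 − (42.53) = 32.77 cm to the left of lens 2, so d_o2 = +32.77 cm.
Lens 2: 1/d_i2 = 1/f₂ − 1/d_o2 = 1/(19.0) − 1/(32.77) = 0.02212, so d_i2 = 45.2 cm.
The final image is real, 45.2 cm to the right of lens 2 (overall magnification ≈ 0.84).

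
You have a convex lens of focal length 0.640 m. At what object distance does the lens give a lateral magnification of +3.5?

0.457 m

m = −d_i/d_o ⇒ d_i = −m·d_o.
1/f = 1/d_o + 1/d_i = 1/d_o − 1/(m·d_o) = (1 − 1/m)/d_o, so d_o = f(1 − 1/m) = (0.6400)(1 − 1/(+3.5)) = 0.457 m.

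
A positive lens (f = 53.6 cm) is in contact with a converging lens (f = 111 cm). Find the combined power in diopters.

P₁ = 1/f₁ = 1/(0.536 m) = +1.866 D; P₂ = 1/f₂ = 1/(1.11 m) = +0.9009 D.
For thin lenses in contact, P = P₁ + P₂ = (+1.866) + (+0.9009) = +2.77 D.

P = +2.77 D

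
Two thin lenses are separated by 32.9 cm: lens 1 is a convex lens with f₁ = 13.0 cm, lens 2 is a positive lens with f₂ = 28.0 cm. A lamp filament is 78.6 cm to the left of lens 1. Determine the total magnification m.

m = -0.520

Lens 1: 1/d_i1 = 1/(13.0) − 1/(78.6) = 0.06420, so d_i1 = 15.58 cm; m₁ = −d_i1/d_o1 = -0.1982.
d_o2 = 32.9 − (15.58) = 17.32 cm.
Lens 2: 1/d_i2 = 1/(28.0) − 1/(17.32) = -0.02202, so d_i2 = -45.41 cm; m₂ = −d_i2/d_o2 = +2.622.
m = m₁·m₂ = (-0.1982)(+2.622) = -0.520.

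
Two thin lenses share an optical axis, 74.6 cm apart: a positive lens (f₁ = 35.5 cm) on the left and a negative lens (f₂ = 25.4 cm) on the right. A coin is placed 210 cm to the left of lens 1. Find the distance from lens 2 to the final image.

14.1 cm

Lens 1: 1/d_i1 = 1/f₁ − 1/d_o1 = 1/(35.5) − 1/(210) = 0.02341, so d_i1 = 42.72 cm.
The intermediate image is 42.72 cm to the right of lens 1, which is 74.6 − (42.72) = 31.88 cm to the left of lens 2, so d_o2 = +31.88 cm.
Lens 2 is diverging, so f₂ = −25.4 cm.
Lens 2: 1/d_i2 = 1/f₂ − 1/d_o2 = 1/(-25.4) − 1/(31.88) = -0.07074, so d_i2 = -14.1 cm.
The final image is virtual, 14.1 cm to the left of lens 2 (overall magnification ≈ -0.090).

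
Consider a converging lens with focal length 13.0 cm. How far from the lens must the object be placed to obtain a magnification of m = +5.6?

10.7 cm

m = −d_i/d_o ⇒ d_i = −m·d_o.
1/f = 1/d_o + 1/d_i = 1/d_o − 1/(m·d_o) = (1 − 1/m)/d_o, so d_o = f(1 − 1/m) = (13.00)(1 − 1/(+5.6)) = 10.7 cm.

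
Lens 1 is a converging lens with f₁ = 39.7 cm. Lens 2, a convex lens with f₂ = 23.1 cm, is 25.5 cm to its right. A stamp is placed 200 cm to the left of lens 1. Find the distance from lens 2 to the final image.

Lens 1: 1/d_i1 = 1/f₁ − 1/d_o1 = 1/(39.7) − 1/(200) = 0.02019, so d_i1 = 49.53 cm.
The intermediate image is 49.53 cm to the right of lens 1, which lies 24.03 cm to the right of lens 2 — a virtual object — so d_o2 = −24.03 cm.
Lens 2: 1/d_i2 = 1/f₂ − 1/d_o2 = 1/(23.1) − 1/(-24.03) = 0.08490, so d_i2 = 11.8 cm.
The final image is real, 11.8 cm to the right of lens 2 (overall magnification ≈ -0.12).

11.8 cm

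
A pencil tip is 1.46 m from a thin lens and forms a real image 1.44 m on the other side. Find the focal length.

Real image ⇒ d_i = +1.44 m.
1/f = 1/d_o + 1/d_i = 1/(1.46) + 1/(1.44) = 1.379, so f = 0.725 m.
Since f is positive, the thin lens is converging.

f = 0.725 m (converging)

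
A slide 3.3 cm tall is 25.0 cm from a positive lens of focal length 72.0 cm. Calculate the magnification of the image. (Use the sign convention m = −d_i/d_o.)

m = +1.53

1/d_i = 1/f − 1/d_o = 1/(72.00) − 1/(25.0) = -0.02611, so d_i = -38.30 cm.
m = −d_i/d_o = −(-38.30)/(25.0) = +1.53.
The image is virtual, upright and enlarged, on the same side as the object.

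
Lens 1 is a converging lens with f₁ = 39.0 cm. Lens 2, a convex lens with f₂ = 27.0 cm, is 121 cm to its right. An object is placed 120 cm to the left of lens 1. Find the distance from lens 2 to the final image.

47.1 cm

Lens 1: 1/d_i1 = 1/f₁ − 1/d_o1 = 1/(39.0) − 1/(120) = 0.01731, so d_i1 = 57.78 cm.
The intermediate image is 57.78 cm to the right of lens 1, which is 121 − (57.78) = 63.22 cm to the left of lens 2, so d_o2 = +63.22 cm.
Lens 2: 1/d_i2 = 1/f₂ − 1/d_o2 = 1/(27.0) − 1/(63.22) = 0.02122, so d_i2 = 47.1 cm.
The final image is real, 47.1 cm to the right of lens 2 (overall magnification ≈ 0.36).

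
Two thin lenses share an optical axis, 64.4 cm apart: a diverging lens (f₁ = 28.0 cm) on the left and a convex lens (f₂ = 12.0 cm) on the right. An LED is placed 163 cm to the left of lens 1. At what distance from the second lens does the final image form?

Lens 1 is diverging, so f₁ = −28.0 cm.
Lens 1: 1/d_i1 = 1/f₁ − 1/d_o1 = 1/(-28.0) − 1/(163) = -0.04185, so d_i1 = -23.90 cm.
The intermediate image is 23.90 cm to the left of lens 1 (virtual), which is 64.4 − (-23.90) = 88.30 cm to the left of lens 2, so d_o2 = +88.30 cm.
Lens 2: 1/d_i2 = 1/f₂ − 1/d_o2 = 1/(12.0) − 1/(88.30) = 0.07201, so d_i2 = 13.9 cm.
The final image is real, 13.9 cm to the right of lens 2 (overall magnification ≈ -0.023).

13.9 cm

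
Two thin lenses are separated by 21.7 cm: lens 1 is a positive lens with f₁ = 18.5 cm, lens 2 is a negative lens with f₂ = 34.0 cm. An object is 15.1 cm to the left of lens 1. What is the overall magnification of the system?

m = +1.34

Lens 1: 1/d_i1 = 1/(18.5) − 1/(15.1) = -0.01217, so d_i1 = -82.16 cm; m₁ = −d_i1/d_o1 = +5.441.
d_o2 = 21.7 − (-82.16) = 103.9 cm.
f₂ = −34.0 cm (diverging).
Lens 2: 1/d_i2 = 1/(-34.0) − 1/(103.9) = -0.03904, so d_i2 = -25.62 cm; m₂ = −d_i2/d_o2 = +0.2466.
m = m₁·m₂ = (+5.441)(+0.2466) = +1.34.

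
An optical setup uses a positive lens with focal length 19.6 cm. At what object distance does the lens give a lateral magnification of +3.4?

m = −d_i/d_o ⇒ d_i = −m·d_o.
1/f = 1/d_o + 1/d_i = 1/d_o − 1/(m·d_o) = (1 − 1/m)/d_o, so d_o = f(1 − 1/m) = (19.60)(1 − 1/(+3.4)) = 13.8 cm.

13.8 cm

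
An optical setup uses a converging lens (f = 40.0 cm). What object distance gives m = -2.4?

m = −d_i/d_o ⇒ d_i = −m·d_o.
1/f = 1/d_o + 1/d_i = 1/d_o − 1/(m·d_o) = (1 − 1/m)/d_o, so d_o = f(1 − 1/m) = (40.00)(1 − 1/(-2.4)) = 56.7 cm.

56.7 cm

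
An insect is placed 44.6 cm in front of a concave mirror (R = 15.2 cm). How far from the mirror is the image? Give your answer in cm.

f = R/2 = 15.2/2 = 7.600 cm.
Mirror equation: 1/s_i = 1/f − 1/s_o = 1/(7.600) − 1/(44.6) = 0.1316 − 0.02242 = 0.1092, so s_i = 9.16 cm.
The image is real, inverted and reduced, in front of the mirror.

9.16 cm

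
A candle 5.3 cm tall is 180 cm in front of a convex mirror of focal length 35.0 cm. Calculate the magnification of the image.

m = +0.163

For a convex mirror, f = -35.0 cm.
1/d_i = 1/f − 1/d_o = 1/(-35.00) − 1/(180) = -0.03413, so d_i = -29.30 cm.
m = −d_i/d_o = −(-29.30)/(180) = +0.163.
The image is virtual, upright and reduced, behind the mirror.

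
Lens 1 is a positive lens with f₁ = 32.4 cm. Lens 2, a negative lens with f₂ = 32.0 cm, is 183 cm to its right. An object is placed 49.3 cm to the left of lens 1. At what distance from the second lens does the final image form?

23.5 cm

Lens 1: 1/d_i1 = 1/f₁ − 1/d_o1 = 1/(32.4) − 1/(49.3) = 0.01058, so d_i1 = 94.52 cm.
The intermediate image is 94.52 cm to the right of lens 1, which is 183 − (94.52) = 88.48 cm to the left of lens 2, so d_o2 = +88.48 cm.
Lens 2 is diverging, so f₂ = −32.0 cm.
Lens 2: 1/d_i2 = 1/f₂ − 1/d_o2 = 1/(-32.0) − 1/(88.48) = -0.04255, so d_i2 = -23.5 cm.
The final image is virtual, 23.5 cm to the left of lens 2 (overall magnification ≈ -0.51).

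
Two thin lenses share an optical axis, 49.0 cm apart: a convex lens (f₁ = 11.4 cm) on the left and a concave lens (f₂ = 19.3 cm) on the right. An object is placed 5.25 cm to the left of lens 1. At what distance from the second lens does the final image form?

Lens 1: 1/d_i1 = 1/f₁ − 1/d_o1 = 1/(11.4) − 1/(5.25) = -0.1028, so d_i1 = -9.732 cm.
The intermediate image is 9.732 cm to the left of lens 1 (virtual), which is 49.0 − (-9.732) = 58.73 cm to the left of lens 2, so d_o2 = +58.73 cm.
Lens 2 is diverging, so f₂ = −19.3 cm.
Lens 2: 1/d_i2 = 1/f₂ − 1/d_o2 = 1/(-19.3) − 1/(58.73) = -0.06884, so d_i2 = -14.5 cm.
The final image is virtual, 14.5 cm to the left of lens 2 (overall magnification ≈ 0.46).

14.5 cm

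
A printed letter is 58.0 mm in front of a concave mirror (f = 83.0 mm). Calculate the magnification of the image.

1/d_i = 1/f − 1/d_o = 1/(83.00) − 1/(58.0) = -0.005193, so d_i = -192.6 mm.
m = −d_i/d_o = −(-192.6)/(58.0) = +3.32.
The image is virtual, upright and enlarged, behind the mirror.

m = +3.32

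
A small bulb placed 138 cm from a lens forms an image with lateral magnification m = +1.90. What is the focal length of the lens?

m = −d_i/d_o ⇒ d_i = −m·d_o = −(+1.90)·(138) = -262.2 cm.
1/f = 1/d_o + 1/d_i = 1/(138) + 1/(-262.2) = 0.003432, so f = 291 cm.
Since f is positive, the lens is converging.

f = 291 cm (converging)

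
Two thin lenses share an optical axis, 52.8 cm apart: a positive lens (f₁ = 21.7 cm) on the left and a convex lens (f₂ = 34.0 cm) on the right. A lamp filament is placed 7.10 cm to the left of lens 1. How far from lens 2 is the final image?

Lens 1: 1/d_i1 = 1/f₁ − 1/d_o1 = 1/(21.7) − 1/(7.10) = -0.09476, so d_i1 = -10.55 cm.
The intermediate image is 10.55 cm to the left of lens 1 (virtual), which is 52.8 − (-10.55) = 63.35 cm to the left of lens 2, so d_o2 = +63.35 cm.
Lens 2: 1/d_i2 = 1/f₂ − 1/d_o2 = 1/(34.0) − 1/(63.35) = 0.01363, so d_i2 = 73.4 cm.
The final image is real, 73.4 cm to the right of lens 2 (overall magnification ≈ -1.7).

73.4 cm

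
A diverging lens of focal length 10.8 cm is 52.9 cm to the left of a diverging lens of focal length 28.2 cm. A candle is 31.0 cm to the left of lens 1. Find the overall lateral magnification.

m = +0.0818

f₁ = −10.8 cm (diverging).
Lens 1: 1/d_i1 = 1/(-10.8) − 1/(31.0) = -0.1249, so d_i1 = -8.010 cm; m₁ = −d_i1/d_o1 = +0.2584.
d_o2 = 52.9 − (-8.010) = 60.91 cm.
f₂ = −28.2 cm (diverging).
Lens 2: 1/d_i2 = 1/(-28.2) − 1/(60.91) = -0.05188, so d_i2 = -19.28 cm; m₂ = −d_i2/d_o2 = +0.3165.
m = m₁·m₂ = (+0.2584)(+0.3165) = +0.0818.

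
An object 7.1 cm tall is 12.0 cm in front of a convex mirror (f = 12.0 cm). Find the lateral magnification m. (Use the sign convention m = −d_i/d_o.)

m = +0.500

For a convex mirror, f = -12.0 cm.
1/d_i = 1/f − 1/d_o = 1/(-12.00) − 1/(12.0) = -0.1667, so d_i = -6.000 cm.
m = −d_i/d_o = −(-6.000)/(12.0) = +0.500.
The image is virtual, upright and reduced, behind the mirror.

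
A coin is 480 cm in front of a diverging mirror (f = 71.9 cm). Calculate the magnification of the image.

m = +0.130

For a diverging mirror, f = -71.9 cm.
1/d_i = 1/f − 1/d_o = 1/(-71.90) − 1/(480) = -0.01599, so d_i = -62.53 cm.
m = −d_i/d_o = −(-62.53)/(480) = +0.130.
The image is virtual, upright and reduced, behind the mirror.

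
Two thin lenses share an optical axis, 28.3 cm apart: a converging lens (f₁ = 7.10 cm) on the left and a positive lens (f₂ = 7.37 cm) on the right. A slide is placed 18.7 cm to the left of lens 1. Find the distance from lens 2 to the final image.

Lens 1: 1/d_i1 = 1/f₁ − 1/d_o1 = 1/(7.10) − 1/(18.7) = 0.08737, so d_i1 = 11.45 cm.
The intermediate image is 11.45 cm to the right of lens 1, which is 28.3 − (11.45) = 16.85 cm to the left of lens 2, so d_o2 = +16.85 cm.
Lens 2: 1/d_i2 = 1/f₂ − 1/d_o2 = 1/(7.37) − 1/(16.85) = 0.07634, so d_i2 = 13.1 cm.
The final image is real, 13.1 cm to the right of lens 2 (overall magnification ≈ 0.48).

13.1 cm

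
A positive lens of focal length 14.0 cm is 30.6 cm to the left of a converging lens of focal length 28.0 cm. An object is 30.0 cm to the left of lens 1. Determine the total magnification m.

Lens 1: 1/d_i1 = 1/(14.0) − 1/(30.0) = 0.03810, so d_i1 = 26.25 cm; m₁ = −d_i1/d_o1 = -0.8750.
d_o2 = 30.6 − (26.25) = 4.350 cm.
Lens 2: 1/d_i2 = 1/(28.0) − 1/(4.350) = -0.1942, so d_i2 = -5.150 cm; m₂ = −d_i2/d_o2 = +1.184.
m = m₁·m₂ = (-0.8750)(+1.184) = -1.04.

m = -1.04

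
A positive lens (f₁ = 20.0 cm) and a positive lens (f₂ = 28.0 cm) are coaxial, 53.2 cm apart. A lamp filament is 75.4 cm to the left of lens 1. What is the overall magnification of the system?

Lens 1: 1/d_i1 = 1/(20.0) − 1/(75.4) = 0.03674, so d_i1 = 27.22 cm; m₁ = −d_i1/d_o1 = -0.3610.
d_o2 = 53.2 − (27.22) = 25.98 cm.
Lens 2: 1/d_i2 = 1/(28.0) − 1/(25.98) = -0.002777, so d_i2 = -360.1 cm; m₂ = −d_i2/d_o2 = +13.86.
m = m₁·m₂ = (-0.3610)(+13.86) = -5.00.

m = -5.00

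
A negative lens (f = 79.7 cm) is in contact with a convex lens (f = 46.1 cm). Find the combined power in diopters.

P = +0.914 D

P₁ = 1/f₁ = 1/(-0.797 m) = -1.255 D; P₂ = 1/f₂ = 1/(0.461 m) = +2.169 D.
For thin lenses in contact, P = P₁ + P₂ = (-1.255) + (+2.169) = +0.914 D.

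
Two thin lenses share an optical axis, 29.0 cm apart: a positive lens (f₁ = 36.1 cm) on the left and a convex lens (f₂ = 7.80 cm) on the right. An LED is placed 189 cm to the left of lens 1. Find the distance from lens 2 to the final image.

Lens 1: 1/d_i1 = 1/f₁ − 1/d_o1 = 1/(36.1) − 1/(189) = 0.02241, so d_i1 = 44.62 cm.
The intermediate image is 44.62 cm to the right of lens 1, which lies 15.62 cm to the right of lens 2 — a virtual object — so d_o2 = −15.62 cm.
Lens 2: 1/d_i2 = 1/f₂ − 1/d_o2 = 1/(7.80) − 1/(-15.62) = 0.1922, so d_i2 = 5.20 cm.
The final image is real, 5.20 cm to the right of lens 2 (overall magnification ≈ -0.079).

5.20 cm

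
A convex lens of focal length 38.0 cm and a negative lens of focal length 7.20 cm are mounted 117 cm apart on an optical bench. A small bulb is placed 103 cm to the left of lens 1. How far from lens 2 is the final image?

Lens 1: 1/d_i1 = 1/f₁ − 1/d_o1 = 1/(38.0) − 1/(103) = 0.01661, so d_i1 = 60.22 cm.
The intermediate image is 60.22 cm to the right of lens 1, which is 117 − (60.22) = 56.78 cm to the left of lens 2, so d_o2 = +56.78 cm.
Lens 2 is diverging, so f₂ = −7.20 cm.
Lens 2: 1/d_i2 = 1/f₂ − 1/d_o2 = 1/(-7.20) − 1/(56.78) = -0.1565, so d_i2 = -6.39 cm.
The final image is virtual, 6.39 cm to the left of lens 2 (overall magnification ≈ -0.066).

6.39 cm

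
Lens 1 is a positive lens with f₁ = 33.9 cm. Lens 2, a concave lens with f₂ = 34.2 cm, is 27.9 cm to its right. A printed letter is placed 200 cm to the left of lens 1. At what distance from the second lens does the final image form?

20.8 cm

Lens 1: 1/d_i1 = 1/f₁ − 1/d_o1 = 1/(33.9) − 1/(200) = 0.02450, so d_i1 = 40.82 cm.
The intermediate image is 40.82 cm to the right of lens 1, which lies 12.92 cm to the right of lens 2 — a virtual object — so d_o2 = −12.92 cm.
Lens 2 is diverging, so f₂ = −34.2 cm.
Lens 2: 1/d_i2 = 1/f₂ − 1/d_o2 = 1/(-34.2) − 1/(-12.92) = 0.04816, so d_i2 = 20.8 cm.
The final image is real, 20.8 cm to the right of lens 2 (overall magnification ≈ -0.33).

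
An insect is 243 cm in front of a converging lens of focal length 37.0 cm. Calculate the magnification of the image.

m = -0.180

1/d_i = 1/f − 1/d_o = 1/(37.00) − 1/(243) = 0.02291, so d_i = 43.65 cm.
m = −d_i/d_o = −(43.65)/(243) = -0.180.
The image is real, inverted and reduced, on the far side of the lens.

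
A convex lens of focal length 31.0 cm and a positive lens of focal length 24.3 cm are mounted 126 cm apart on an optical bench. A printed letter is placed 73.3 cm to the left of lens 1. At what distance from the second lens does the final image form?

36.6 cm

Lens 1: 1/d_i1 = 1/f₁ − 1/d_o1 = 1/(31.0) − 1/(73.3) = 0.01862, so d_i1 = 53.72 cm.
The intermediate image is 53.72 cm to the right of lens 1, which is 126 − (53.72) = 72.28 cm to the left of lens 2, so d_o2 = +72.28 cm.
Lens 2: 1/d_i2 = 1/f₂ − 1/d_o2 = 1/(24.3) − 1/(72.28) = 0.02732, so d_i2 = 36.6 cm.
The final image is real, 36.6 cm to the right of lens 2 (overall magnification ≈ 0.37).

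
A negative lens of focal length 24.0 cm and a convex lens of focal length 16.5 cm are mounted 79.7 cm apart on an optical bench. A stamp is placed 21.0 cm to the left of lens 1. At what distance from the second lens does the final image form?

Lens 1 is diverging, so f₁ = −24.0 cm.
Lens 1: 1/d_i1 = 1/f₁ − 1/d_o1 = 1/(-24.0) − 1/(21.0) = -0.08929, so d_i1 = -11.20 cm.
The intermediate image is 11.20 cm to the left of lens 1 (virtual), which is 79.7 − (-11.20) = 90.90 cm to the left of lens 2, so d_o2 = +90.90 cm.
Lens 2: 1/d_i2 = 1/f₂ − 1/d_o2 = 1/(16.5) − 1/(90.90) = 0.04960, so d_i2 = 20.2 cm.
The final image is real, 20.2 cm to the right of lens 2 (overall magnification ≈ -0.12).

20.2 cm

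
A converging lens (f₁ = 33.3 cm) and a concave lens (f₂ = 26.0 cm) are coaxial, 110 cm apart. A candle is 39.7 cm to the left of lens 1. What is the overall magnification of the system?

m = +1.92

Lens 1: 1/d_i1 = 1/(33.3) − 1/(39.7) = 0.004841, so d_i1 = 206.6 cm; m₁ = −d_i1/d_o1 = -5.204.
d_o2 = 110 − (206.6) = -96.60 cm (virtual object).
f₂ = −26.0 cm (diverging).
Lens 2: 1/d_i2 = 1/(-26.0) − 1/(-96.60) = -0.02811, so d_i2 = -35.58 cm; m₂ = −d_i2/d_o2 = -0.3683.
m = m₁·m₂ = (-5.204)(-0.3683) = +1.92.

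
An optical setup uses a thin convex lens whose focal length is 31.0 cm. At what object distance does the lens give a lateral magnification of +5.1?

24.9 cm

m = −d_i/d_o ⇒ d_i = −m·d_o.
1/f = 1/d_o + 1/d_i = 1/d_o − 1/(m·d_o) = (1 − 1/m)/d_o, so d_o = f(1 − 1/m) = (31.00)(1 − 1/(+5.1)) = 24.9 cm.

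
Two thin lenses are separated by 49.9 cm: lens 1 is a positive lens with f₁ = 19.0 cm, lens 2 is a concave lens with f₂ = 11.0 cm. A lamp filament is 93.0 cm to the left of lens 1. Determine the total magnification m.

m = -0.0763

Lens 1: 1/d_i1 = 1/(19.0) − 1/(93.0) = 0.04188, so d_i1 = 23.88 cm; m₁ = −d_i1/d_o1 = -0.2568.
d_o2 = 49.9 − (23.88) = 26.02 cm.
f₂ = −11.0 cm (diverging).
Lens 2: 1/d_i2 = 1/(-11.0) − 1/(26.02) = -0.1293, so d_i2 = -7.731 cm; m₂ = −d_i2/d_o2 = +0.2971.
m = m₁·m₂ = (-0.2568)(+0.2971) = -0.0763.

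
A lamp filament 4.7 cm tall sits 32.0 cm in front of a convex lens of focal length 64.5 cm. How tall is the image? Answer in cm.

1/d_i = 1/f − 1/d_o = 1/(64.50) − 1/(32.0) = -0.01575, so d_i = -63.51 cm.
m = −d_i/d_o = +1.985.
|h_i| = |m|·h_o = 1.985 × 4.7 = 9.33 cm. The image is virtual, upright and enlarged, on the same side as the object.

9.33 cm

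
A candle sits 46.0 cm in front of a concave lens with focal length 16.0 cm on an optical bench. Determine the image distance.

11.9 cm

For a concave lens, f = -16.0 cm.
Lens equation: 1/d_i = 1/f − 1/d_o = 1/(-16.00) − 1/(46.0) = -0.06250 − 0.02174 = -0.08424, so d_i = -11.9 cm.
The image is virtual, upright and reduced, on the same side as the object.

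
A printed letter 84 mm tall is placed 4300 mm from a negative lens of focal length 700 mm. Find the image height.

For a negative lens, f = -700 mm.
1/d_i = 1/f − 1/d_o = 1/(-700.0) − 1/(4300) = -0.001661, so d_i = -602.0 mm.
m = −d_i/d_o = +0.1400.
|h_i| = |m|·h_o = 0.1400 × 84 = 11.8 mm. The image is virtual, upright and reduced, on the same side as the object.

11.8 mm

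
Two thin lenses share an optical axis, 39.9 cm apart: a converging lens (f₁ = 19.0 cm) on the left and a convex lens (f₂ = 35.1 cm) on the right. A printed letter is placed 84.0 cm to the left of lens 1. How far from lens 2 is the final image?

Lens 1: 1/d_i1 = 1/f₁ − 1/d_o1 = 1/(19.0) − 1/(84.0) = 0.04073, so d_i1 = 24.55 cm.
The intermediate image is 24.55 cm to the right of lens 1, which is 39.9 − (24.55) = 15.35 cm to the left of lens 2, so d_o2 = +15.35 cm.
Lens 2: 1/d_i2 = 1/f₂ − 1/d_o2 = 1/(35.1) − 1/(15.35) = -0.03666, so d_i2 = -27.3 cm.
The final image is virtual, 27.3 cm to the left of lens 2 (overall magnification ≈ -0.52).

27.3 cm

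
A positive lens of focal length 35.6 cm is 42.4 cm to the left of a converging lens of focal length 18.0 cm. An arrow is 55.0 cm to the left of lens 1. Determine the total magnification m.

Lens 1: 1/d_i1 = 1/(35.6) − 1/(55.0) = 0.009908, so d_i1 = 100.9 cm; m₁ = −d_i1/d_o1 = -1.835.
d_o2 = 42.4 − (100.9) = -58.50 cm (virtual object).
Lens 2: 1/d_i2 = 1/(18.0) − 1/(-58.50) = 0.07265, so d_i2 = 13.76 cm; m₂ = −d_i2/d_o2 = +0.2353.
m = m₁·m₂ = (-1.835)(+0.2353) = -0.432.

m = -0.432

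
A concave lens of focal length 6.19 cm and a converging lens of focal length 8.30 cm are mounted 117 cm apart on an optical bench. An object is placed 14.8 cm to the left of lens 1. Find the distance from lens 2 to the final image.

Lens 1 is diverging, so f₁ = −6.19 cm.
Lens 1: 1/d_i1 = 1/f₁ − 1/d_o1 = 1/(-6.19) − 1/(14.8) = -0.2291, so d_i1 = -4.365 cm.
The intermediate image is 4.365 cm to the left of lens 1 (virtual), which is 117 − (-4.365) = 121.4 cm to the left of lens 2, so d_o2 = +121.4 cm.
Lens 2: 1/d_i2 = 1/f₂ − 1/d_o2 = 1/(8.30) − 1/(121.4) = 0.1122, so d_i2 = 8.91 cm.
The final image is real, 8.91 cm to the right of lens 2 (overall magnification ≈ -0.022).

8.91 cm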